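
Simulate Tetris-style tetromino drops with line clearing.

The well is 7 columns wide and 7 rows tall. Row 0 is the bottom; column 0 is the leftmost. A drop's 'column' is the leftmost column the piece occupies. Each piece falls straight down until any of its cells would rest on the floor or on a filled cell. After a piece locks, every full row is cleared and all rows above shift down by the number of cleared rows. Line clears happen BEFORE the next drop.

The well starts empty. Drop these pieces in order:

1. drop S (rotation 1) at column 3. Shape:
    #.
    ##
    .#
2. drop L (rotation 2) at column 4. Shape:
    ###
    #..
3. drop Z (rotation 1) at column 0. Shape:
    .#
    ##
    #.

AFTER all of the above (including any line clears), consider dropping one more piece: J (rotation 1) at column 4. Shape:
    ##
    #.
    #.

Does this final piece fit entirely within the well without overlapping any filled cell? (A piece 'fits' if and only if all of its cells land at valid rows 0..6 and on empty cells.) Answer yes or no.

Answer: yes

Derivation:
Drop 1: S rot1 at col 3 lands with bottom-row=0; cleared 0 line(s) (total 0); column heights now [0 0 0 3 2 0 0], max=3
Drop 2: L rot2 at col 4 lands with bottom-row=2; cleared 0 line(s) (total 0); column heights now [0 0 0 3 4 4 4], max=4
Drop 3: Z rot1 at col 0 lands with bottom-row=0; cleared 0 line(s) (total 0); column heights now [2 3 0 3 4 4 4], max=4
Test piece J rot1 at col 4 (width 2): heights before test = [2 3 0 3 4 4 4]; fits = True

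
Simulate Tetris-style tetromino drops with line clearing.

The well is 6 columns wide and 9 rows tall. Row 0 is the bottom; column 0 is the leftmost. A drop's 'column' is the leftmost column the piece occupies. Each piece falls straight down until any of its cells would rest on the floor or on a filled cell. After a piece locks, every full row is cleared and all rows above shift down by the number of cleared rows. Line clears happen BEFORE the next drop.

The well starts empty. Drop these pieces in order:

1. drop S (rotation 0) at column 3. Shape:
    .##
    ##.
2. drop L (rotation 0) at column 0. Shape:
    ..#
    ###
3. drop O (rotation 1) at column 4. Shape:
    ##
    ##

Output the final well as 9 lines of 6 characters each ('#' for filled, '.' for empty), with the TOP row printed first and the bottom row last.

Drop 1: S rot0 at col 3 lands with bottom-row=0; cleared 0 line(s) (total 0); column heights now [0 0 0 1 2 2], max=2
Drop 2: L rot0 at col 0 lands with bottom-row=0; cleared 0 line(s) (total 0); column heights now [1 1 2 1 2 2], max=2
Drop 3: O rot1 at col 4 lands with bottom-row=2; cleared 0 line(s) (total 0); column heights now [1 1 2 1 4 4], max=4

Answer: ......
......
......
......
......
....##
....##
..#.##
#####.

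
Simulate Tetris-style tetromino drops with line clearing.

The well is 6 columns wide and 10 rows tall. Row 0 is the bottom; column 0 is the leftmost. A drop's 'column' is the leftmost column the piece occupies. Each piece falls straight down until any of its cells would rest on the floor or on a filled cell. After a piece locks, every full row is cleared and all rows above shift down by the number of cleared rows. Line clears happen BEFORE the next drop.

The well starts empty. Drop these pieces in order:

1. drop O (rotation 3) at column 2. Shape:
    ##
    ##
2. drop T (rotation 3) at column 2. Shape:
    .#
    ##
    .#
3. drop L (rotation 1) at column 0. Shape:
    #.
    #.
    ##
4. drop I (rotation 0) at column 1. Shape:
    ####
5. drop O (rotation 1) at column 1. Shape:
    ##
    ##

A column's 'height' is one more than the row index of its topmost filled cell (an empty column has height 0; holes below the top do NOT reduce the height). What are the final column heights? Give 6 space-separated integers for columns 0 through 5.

Drop 1: O rot3 at col 2 lands with bottom-row=0; cleared 0 line(s) (total 0); column heights now [0 0 2 2 0 0], max=2
Drop 2: T rot3 at col 2 lands with bottom-row=2; cleared 0 line(s) (total 0); column heights now [0 0 4 5 0 0], max=5
Drop 3: L rot1 at col 0 lands with bottom-row=0; cleared 0 line(s) (total 0); column heights now [3 1 4 5 0 0], max=5
Drop 4: I rot0 at col 1 lands with bottom-row=5; cleared 0 line(s) (total 0); column heights now [3 6 6 6 6 0], max=6
Drop 5: O rot1 at col 1 lands with bottom-row=6; cleared 0 line(s) (total 0); column heights now [3 8 8 6 6 0], max=8

Answer: 3 8 8 6 6 0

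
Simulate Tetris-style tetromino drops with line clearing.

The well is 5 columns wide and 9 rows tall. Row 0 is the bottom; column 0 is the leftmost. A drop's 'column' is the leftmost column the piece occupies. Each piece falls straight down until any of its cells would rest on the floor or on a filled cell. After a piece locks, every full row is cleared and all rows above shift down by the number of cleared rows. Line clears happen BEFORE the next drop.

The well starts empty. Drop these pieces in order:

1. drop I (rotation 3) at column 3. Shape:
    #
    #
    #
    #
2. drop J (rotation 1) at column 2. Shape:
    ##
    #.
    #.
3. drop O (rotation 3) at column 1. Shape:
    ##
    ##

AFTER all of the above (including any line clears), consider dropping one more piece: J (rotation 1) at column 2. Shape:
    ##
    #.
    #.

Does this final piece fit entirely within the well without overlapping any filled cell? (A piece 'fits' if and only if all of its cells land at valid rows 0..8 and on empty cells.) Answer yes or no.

Answer: no

Derivation:
Drop 1: I rot3 at col 3 lands with bottom-row=0; cleared 0 line(s) (total 0); column heights now [0 0 0 4 0], max=4
Drop 2: J rot1 at col 2 lands with bottom-row=2; cleared 0 line(s) (total 0); column heights now [0 0 5 5 0], max=5
Drop 3: O rot3 at col 1 lands with bottom-row=5; cleared 0 line(s) (total 0); column heights now [0 7 7 5 0], max=7
Test piece J rot1 at col 2 (width 2): heights before test = [0 7 7 5 0]; fits = False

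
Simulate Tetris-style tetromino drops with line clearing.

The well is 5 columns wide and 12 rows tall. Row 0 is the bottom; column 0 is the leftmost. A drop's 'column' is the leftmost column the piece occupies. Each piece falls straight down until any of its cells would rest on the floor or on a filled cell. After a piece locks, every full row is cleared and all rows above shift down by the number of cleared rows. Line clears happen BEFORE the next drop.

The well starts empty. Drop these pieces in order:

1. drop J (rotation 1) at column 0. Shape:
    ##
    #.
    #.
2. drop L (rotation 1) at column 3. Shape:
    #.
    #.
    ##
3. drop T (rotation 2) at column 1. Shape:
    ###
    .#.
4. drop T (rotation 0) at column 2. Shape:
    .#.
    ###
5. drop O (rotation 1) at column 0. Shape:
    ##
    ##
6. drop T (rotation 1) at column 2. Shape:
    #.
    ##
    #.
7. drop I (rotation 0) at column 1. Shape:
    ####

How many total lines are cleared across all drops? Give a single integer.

Drop 1: J rot1 at col 0 lands with bottom-row=0; cleared 0 line(s) (total 0); column heights now [3 3 0 0 0], max=3
Drop 2: L rot1 at col 3 lands with bottom-row=0; cleared 0 line(s) (total 0); column heights now [3 3 0 3 1], max=3
Drop 3: T rot2 at col 1 lands with bottom-row=2; cleared 0 line(s) (total 0); column heights now [3 4 4 4 1], max=4
Drop 4: T rot0 at col 2 lands with bottom-row=4; cleared 0 line(s) (total 0); column heights now [3 4 5 6 5], max=6
Drop 5: O rot1 at col 0 lands with bottom-row=4; cleared 1 line(s) (total 1); column heights now [5 5 4 5 1], max=5
Drop 6: T rot1 at col 2 lands with bottom-row=4; cleared 0 line(s) (total 1); column heights now [5 5 7 6 1], max=7
Drop 7: I rot0 at col 1 lands with bottom-row=7; cleared 0 line(s) (total 1); column heights now [5 8 8 8 8], max=8

Answer: 1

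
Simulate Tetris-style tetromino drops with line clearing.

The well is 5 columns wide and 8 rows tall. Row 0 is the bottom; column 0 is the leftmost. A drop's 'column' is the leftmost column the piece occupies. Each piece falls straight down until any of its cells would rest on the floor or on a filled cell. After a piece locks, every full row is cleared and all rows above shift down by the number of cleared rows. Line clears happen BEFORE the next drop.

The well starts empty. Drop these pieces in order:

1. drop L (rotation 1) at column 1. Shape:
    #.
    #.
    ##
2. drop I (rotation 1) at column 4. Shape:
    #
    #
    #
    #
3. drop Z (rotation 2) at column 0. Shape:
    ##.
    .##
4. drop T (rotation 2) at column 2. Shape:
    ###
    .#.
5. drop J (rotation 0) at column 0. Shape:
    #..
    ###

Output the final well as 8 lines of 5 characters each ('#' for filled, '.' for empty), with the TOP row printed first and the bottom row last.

Drop 1: L rot1 at col 1 lands with bottom-row=0; cleared 0 line(s) (total 0); column heights now [0 3 1 0 0], max=3
Drop 2: I rot1 at col 4 lands with bottom-row=0; cleared 0 line(s) (total 0); column heights now [0 3 1 0 4], max=4
Drop 3: Z rot2 at col 0 lands with bottom-row=3; cleared 0 line(s) (total 0); column heights now [5 5 4 0 4], max=5
Drop 4: T rot2 at col 2 lands with bottom-row=3; cleared 1 line(s) (total 1); column heights now [0 4 4 4 4], max=4
Drop 5: J rot0 at col 0 lands with bottom-row=4; cleared 0 line(s) (total 1); column heights now [6 5 5 4 4], max=6

Answer: .....
.....
#....
###..
.####
.#..#
.#..#
.##.#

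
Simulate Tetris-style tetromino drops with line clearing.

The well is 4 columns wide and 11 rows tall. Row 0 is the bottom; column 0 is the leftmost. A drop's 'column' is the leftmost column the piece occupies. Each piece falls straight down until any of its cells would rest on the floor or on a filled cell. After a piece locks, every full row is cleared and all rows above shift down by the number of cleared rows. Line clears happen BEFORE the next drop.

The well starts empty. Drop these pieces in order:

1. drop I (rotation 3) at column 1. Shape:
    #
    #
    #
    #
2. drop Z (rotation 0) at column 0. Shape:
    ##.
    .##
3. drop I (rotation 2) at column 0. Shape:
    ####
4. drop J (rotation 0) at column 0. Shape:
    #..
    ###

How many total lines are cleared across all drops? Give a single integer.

Drop 1: I rot3 at col 1 lands with bottom-row=0; cleared 0 line(s) (total 0); column heights now [0 4 0 0], max=4
Drop 2: Z rot0 at col 0 lands with bottom-row=4; cleared 0 line(s) (total 0); column heights now [6 6 5 0], max=6
Drop 3: I rot2 at col 0 lands with bottom-row=6; cleared 1 line(s) (total 1); column heights now [6 6 5 0], max=6
Drop 4: J rot0 at col 0 lands with bottom-row=6; cleared 0 line(s) (total 1); column heights now [8 7 7 0], max=8

Answer: 1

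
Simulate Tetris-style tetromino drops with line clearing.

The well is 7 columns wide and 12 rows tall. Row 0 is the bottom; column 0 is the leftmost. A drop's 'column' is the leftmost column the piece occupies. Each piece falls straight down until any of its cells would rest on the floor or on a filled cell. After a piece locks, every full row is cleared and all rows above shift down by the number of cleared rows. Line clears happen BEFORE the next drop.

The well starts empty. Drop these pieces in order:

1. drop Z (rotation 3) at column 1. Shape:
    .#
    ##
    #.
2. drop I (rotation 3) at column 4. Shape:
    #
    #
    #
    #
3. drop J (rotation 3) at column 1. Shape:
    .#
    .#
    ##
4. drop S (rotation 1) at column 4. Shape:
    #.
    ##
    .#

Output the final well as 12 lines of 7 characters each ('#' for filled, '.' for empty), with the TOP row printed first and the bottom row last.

Answer: .......
.......
.......
.......
.......
.......
..#.#..
..#.##.
.##.##.
..#.#..
.##.#..
.#..#..

Derivation:
Drop 1: Z rot3 at col 1 lands with bottom-row=0; cleared 0 line(s) (total 0); column heights now [0 2 3 0 0 0 0], max=3
Drop 2: I rot3 at col 4 lands with bottom-row=0; cleared 0 line(s) (total 0); column heights now [0 2 3 0 4 0 0], max=4
Drop 3: J rot3 at col 1 lands with bottom-row=3; cleared 0 line(s) (total 0); column heights now [0 4 6 0 4 0 0], max=6
Drop 4: S rot1 at col 4 lands with bottom-row=3; cleared 0 line(s) (total 0); column heights now [0 4 6 0 6 5 0], max=6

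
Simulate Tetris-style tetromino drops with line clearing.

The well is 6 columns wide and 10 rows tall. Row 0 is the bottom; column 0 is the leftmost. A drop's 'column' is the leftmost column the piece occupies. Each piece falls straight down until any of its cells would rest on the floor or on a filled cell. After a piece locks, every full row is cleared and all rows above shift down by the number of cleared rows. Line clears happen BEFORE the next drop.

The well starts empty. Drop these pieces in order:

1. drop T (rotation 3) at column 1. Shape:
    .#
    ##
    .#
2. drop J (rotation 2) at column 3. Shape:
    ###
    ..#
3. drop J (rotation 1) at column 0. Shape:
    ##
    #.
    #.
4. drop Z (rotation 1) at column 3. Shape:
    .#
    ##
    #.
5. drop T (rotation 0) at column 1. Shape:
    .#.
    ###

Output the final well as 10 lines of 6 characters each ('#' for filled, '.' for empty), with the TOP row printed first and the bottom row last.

Answer: ......
......
......
......
......
......
..#...
.####.
#####.
#.##.#

Derivation:
Drop 1: T rot3 at col 1 lands with bottom-row=0; cleared 0 line(s) (total 0); column heights now [0 2 3 0 0 0], max=3
Drop 2: J rot2 at col 3 lands with bottom-row=0; cleared 0 line(s) (total 0); column heights now [0 2 3 2 2 2], max=3
Drop 3: J rot1 at col 0 lands with bottom-row=0; cleared 1 line(s) (total 1); column heights now [2 2 2 0 0 1], max=2
Drop 4: Z rot1 at col 3 lands with bottom-row=0; cleared 0 line(s) (total 1); column heights now [2 2 2 2 3 1], max=3
Drop 5: T rot0 at col 1 lands with bottom-row=2; cleared 0 line(s) (total 1); column heights now [2 3 4 3 3 1], max=4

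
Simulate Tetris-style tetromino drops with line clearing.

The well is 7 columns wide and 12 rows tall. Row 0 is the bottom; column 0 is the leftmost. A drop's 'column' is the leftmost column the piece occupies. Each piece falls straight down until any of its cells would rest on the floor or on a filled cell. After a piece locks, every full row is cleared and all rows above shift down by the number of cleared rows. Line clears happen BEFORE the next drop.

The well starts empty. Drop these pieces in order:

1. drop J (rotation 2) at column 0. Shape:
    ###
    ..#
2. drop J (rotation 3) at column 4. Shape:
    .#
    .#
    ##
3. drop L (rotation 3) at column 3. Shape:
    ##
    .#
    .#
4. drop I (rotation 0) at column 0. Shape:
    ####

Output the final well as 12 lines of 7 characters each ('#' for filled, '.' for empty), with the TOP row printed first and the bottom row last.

Drop 1: J rot2 at col 0 lands with bottom-row=0; cleared 0 line(s) (total 0); column heights now [2 2 2 0 0 0 0], max=2
Drop 2: J rot3 at col 4 lands with bottom-row=0; cleared 0 line(s) (total 0); column heights now [2 2 2 0 1 3 0], max=3
Drop 3: L rot3 at col 3 lands with bottom-row=1; cleared 0 line(s) (total 0); column heights now [2 2 2 4 4 3 0], max=4
Drop 4: I rot0 at col 0 lands with bottom-row=4; cleared 0 line(s) (total 0); column heights now [5 5 5 5 4 3 0], max=5

Answer: .......
.......
.......
.......
.......
.......
.......
####...
...##..
....##.
###.##.
..#.##.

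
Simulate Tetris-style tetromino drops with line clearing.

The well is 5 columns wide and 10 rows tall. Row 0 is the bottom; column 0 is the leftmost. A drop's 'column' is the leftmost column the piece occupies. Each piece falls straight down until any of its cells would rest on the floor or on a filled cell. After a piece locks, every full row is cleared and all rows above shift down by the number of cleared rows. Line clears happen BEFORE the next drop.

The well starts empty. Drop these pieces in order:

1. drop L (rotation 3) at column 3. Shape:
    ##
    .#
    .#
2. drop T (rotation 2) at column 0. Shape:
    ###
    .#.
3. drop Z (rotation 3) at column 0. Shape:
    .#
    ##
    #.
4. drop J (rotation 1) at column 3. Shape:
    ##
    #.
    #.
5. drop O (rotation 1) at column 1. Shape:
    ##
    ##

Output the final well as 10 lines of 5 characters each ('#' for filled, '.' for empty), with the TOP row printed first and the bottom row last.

Answer: .....
.....
.....
.##..
.####
.#.#.
##.#.
#..##
###.#
.#..#

Derivation:
Drop 1: L rot3 at col 3 lands with bottom-row=0; cleared 0 line(s) (total 0); column heights now [0 0 0 3 3], max=3
Drop 2: T rot2 at col 0 lands with bottom-row=0; cleared 0 line(s) (total 0); column heights now [2 2 2 3 3], max=3
Drop 3: Z rot3 at col 0 lands with bottom-row=2; cleared 0 line(s) (total 0); column heights now [4 5 2 3 3], max=5
Drop 4: J rot1 at col 3 lands with bottom-row=3; cleared 0 line(s) (total 0); column heights now [4 5 2 6 6], max=6
Drop 5: O rot1 at col 1 lands with bottom-row=5; cleared 0 line(s) (total 0); column heights now [4 7 7 6 6], max=7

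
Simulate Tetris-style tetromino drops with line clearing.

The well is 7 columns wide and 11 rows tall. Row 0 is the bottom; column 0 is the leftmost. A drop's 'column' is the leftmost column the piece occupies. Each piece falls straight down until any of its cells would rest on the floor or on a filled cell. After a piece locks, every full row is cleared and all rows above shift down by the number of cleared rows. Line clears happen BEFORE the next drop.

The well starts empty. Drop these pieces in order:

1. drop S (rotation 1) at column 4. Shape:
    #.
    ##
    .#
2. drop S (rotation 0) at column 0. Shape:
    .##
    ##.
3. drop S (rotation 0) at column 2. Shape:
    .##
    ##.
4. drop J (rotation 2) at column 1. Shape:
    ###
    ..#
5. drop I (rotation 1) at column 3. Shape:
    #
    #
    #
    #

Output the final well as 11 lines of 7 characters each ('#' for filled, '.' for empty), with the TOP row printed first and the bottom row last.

Drop 1: S rot1 at col 4 lands with bottom-row=0; cleared 0 line(s) (total 0); column heights now [0 0 0 0 3 2 0], max=3
Drop 2: S rot0 at col 0 lands with bottom-row=0; cleared 0 line(s) (total 0); column heights now [1 2 2 0 3 2 0], max=3
Drop 3: S rot0 at col 2 lands with bottom-row=2; cleared 0 line(s) (total 0); column heights now [1 2 3 4 4 2 0], max=4
Drop 4: J rot2 at col 1 lands with bottom-row=4; cleared 0 line(s) (total 0); column heights now [1 6 6 6 4 2 0], max=6
Drop 5: I rot1 at col 3 lands with bottom-row=6; cleared 0 line(s) (total 0); column heights now [1 6 6 10 4 2 0], max=10

Answer: .......
...#...
...#...
...#...
...#...
.###...
...#...
...##..
..###..
.##.##.
##...#.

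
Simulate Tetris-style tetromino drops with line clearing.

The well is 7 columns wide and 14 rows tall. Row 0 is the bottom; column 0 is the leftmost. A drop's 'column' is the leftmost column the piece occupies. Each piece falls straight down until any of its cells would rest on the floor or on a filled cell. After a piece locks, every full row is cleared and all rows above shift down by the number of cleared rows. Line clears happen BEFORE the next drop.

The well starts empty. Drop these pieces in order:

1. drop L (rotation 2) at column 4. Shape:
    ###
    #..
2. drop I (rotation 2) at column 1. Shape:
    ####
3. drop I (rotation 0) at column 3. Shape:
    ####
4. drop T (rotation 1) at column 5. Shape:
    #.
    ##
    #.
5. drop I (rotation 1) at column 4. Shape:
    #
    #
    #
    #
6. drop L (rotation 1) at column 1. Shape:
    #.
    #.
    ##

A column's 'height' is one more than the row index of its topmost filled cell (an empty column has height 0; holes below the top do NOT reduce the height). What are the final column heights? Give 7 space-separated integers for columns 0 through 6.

Drop 1: L rot2 at col 4 lands with bottom-row=0; cleared 0 line(s) (total 0); column heights now [0 0 0 0 2 2 2], max=2
Drop 2: I rot2 at col 1 lands with bottom-row=2; cleared 0 line(s) (total 0); column heights now [0 3 3 3 3 2 2], max=3
Drop 3: I rot0 at col 3 lands with bottom-row=3; cleared 0 line(s) (total 0); column heights now [0 3 3 4 4 4 4], max=4
Drop 4: T rot1 at col 5 lands with bottom-row=4; cleared 0 line(s) (total 0); column heights now [0 3 3 4 4 7 6], max=7
Drop 5: I rot1 at col 4 lands with bottom-row=4; cleared 0 line(s) (total 0); column heights now [0 3 3 4 8 7 6], max=8
Drop 6: L rot1 at col 1 lands with bottom-row=3; cleared 0 line(s) (total 0); column heights now [0 6 4 4 8 7 6], max=8

Answer: 0 6 4 4 8 7 6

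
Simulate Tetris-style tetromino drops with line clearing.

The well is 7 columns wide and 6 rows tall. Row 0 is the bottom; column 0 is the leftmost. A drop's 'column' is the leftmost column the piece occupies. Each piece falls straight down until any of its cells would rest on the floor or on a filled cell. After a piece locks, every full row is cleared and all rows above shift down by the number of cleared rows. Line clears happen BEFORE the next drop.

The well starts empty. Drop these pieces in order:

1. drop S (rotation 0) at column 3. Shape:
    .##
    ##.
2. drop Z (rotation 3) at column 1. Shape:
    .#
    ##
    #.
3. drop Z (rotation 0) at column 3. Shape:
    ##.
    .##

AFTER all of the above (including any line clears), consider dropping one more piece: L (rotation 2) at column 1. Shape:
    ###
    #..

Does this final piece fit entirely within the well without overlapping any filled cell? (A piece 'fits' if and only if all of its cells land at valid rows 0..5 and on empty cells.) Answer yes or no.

Answer: yes

Derivation:
Drop 1: S rot0 at col 3 lands with bottom-row=0; cleared 0 line(s) (total 0); column heights now [0 0 0 1 2 2 0], max=2
Drop 2: Z rot3 at col 1 lands with bottom-row=0; cleared 0 line(s) (total 0); column heights now [0 2 3 1 2 2 0], max=3
Drop 3: Z rot0 at col 3 lands with bottom-row=2; cleared 0 line(s) (total 0); column heights now [0 2 3 4 4 3 0], max=4
Test piece L rot2 at col 1 (width 3): heights before test = [0 2 3 4 4 3 0]; fits = True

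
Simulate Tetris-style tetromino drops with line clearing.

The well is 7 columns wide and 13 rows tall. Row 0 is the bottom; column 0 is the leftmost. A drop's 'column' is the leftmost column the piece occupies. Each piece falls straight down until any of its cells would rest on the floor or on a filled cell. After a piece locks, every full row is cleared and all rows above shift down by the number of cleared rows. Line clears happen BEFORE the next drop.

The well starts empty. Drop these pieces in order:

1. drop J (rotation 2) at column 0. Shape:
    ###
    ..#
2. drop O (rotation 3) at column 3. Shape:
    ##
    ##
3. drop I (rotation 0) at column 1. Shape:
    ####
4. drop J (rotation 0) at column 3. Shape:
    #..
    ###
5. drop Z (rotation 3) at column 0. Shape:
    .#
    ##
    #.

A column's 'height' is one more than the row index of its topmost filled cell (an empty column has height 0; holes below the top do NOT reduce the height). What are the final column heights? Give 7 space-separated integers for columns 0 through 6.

Answer: 4 5 3 5 4 4 0

Derivation:
Drop 1: J rot2 at col 0 lands with bottom-row=0; cleared 0 line(s) (total 0); column heights now [2 2 2 0 0 0 0], max=2
Drop 2: O rot3 at col 3 lands with bottom-row=0; cleared 0 line(s) (total 0); column heights now [2 2 2 2 2 0 0], max=2
Drop 3: I rot0 at col 1 lands with bottom-row=2; cleared 0 line(s) (total 0); column heights now [2 3 3 3 3 0 0], max=3
Drop 4: J rot0 at col 3 lands with bottom-row=3; cleared 0 line(s) (total 0); column heights now [2 3 3 5 4 4 0], max=5
Drop 5: Z rot3 at col 0 lands with bottom-row=2; cleared 0 line(s) (total 0); column heights now [4 5 3 5 4 4 0], max=5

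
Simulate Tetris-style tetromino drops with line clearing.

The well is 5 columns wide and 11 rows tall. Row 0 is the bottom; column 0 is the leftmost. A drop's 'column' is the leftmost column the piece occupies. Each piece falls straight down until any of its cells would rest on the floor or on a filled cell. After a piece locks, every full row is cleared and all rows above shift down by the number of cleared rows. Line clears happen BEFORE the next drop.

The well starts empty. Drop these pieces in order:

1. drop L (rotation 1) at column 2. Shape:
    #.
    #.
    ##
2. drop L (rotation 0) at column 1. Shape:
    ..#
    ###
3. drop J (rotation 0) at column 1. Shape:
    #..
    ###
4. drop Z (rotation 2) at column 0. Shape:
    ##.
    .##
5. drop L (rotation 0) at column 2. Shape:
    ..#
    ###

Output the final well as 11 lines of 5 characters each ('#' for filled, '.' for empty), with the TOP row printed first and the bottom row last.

Drop 1: L rot1 at col 2 lands with bottom-row=0; cleared 0 line(s) (total 0); column heights now [0 0 3 1 0], max=3
Drop 2: L rot0 at col 1 lands with bottom-row=3; cleared 0 line(s) (total 0); column heights now [0 4 4 5 0], max=5
Drop 3: J rot0 at col 1 lands with bottom-row=5; cleared 0 line(s) (total 0); column heights now [0 7 6 6 0], max=7
Drop 4: Z rot2 at col 0 lands with bottom-row=7; cleared 0 line(s) (total 0); column heights now [9 9 8 6 0], max=9
Drop 5: L rot0 at col 2 lands with bottom-row=8; cleared 1 line(s) (total 1); column heights now [0 8 8 6 9], max=9

Answer: .....
.....
....#
.##..
.#...
.###.
...#.
.###.
..#..
..#..
..##.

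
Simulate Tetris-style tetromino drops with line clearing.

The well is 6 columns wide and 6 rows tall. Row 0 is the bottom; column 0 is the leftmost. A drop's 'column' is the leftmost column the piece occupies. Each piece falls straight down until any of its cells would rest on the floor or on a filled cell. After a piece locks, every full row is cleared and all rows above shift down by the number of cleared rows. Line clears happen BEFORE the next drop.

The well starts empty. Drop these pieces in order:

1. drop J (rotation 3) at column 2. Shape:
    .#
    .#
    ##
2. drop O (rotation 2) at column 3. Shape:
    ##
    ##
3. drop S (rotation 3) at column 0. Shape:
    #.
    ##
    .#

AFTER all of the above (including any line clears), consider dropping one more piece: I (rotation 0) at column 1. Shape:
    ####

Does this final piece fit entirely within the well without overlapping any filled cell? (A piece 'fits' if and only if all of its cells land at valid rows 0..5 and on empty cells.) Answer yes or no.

Drop 1: J rot3 at col 2 lands with bottom-row=0; cleared 0 line(s) (total 0); column heights now [0 0 1 3 0 0], max=3
Drop 2: O rot2 at col 3 lands with bottom-row=3; cleared 0 line(s) (total 0); column heights now [0 0 1 5 5 0], max=5
Drop 3: S rot3 at col 0 lands with bottom-row=0; cleared 0 line(s) (total 0); column heights now [3 2 1 5 5 0], max=5
Test piece I rot0 at col 1 (width 4): heights before test = [3 2 1 5 5 0]; fits = True

Answer: yes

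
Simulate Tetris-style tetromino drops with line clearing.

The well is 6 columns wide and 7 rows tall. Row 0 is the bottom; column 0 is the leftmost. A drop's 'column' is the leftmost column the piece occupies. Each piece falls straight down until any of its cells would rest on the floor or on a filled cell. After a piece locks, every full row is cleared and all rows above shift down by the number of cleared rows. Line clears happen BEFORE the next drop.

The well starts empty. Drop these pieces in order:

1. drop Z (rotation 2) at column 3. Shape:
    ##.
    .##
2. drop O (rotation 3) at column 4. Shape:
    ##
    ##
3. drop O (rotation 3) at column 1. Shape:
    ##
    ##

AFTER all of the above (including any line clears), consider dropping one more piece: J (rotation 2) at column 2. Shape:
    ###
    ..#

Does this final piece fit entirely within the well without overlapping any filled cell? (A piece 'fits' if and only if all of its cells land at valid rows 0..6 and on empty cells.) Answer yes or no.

Answer: yes

Derivation:
Drop 1: Z rot2 at col 3 lands with bottom-row=0; cleared 0 line(s) (total 0); column heights now [0 0 0 2 2 1], max=2
Drop 2: O rot3 at col 4 lands with bottom-row=2; cleared 0 line(s) (total 0); column heights now [0 0 0 2 4 4], max=4
Drop 3: O rot3 at col 1 lands with bottom-row=0; cleared 0 line(s) (total 0); column heights now [0 2 2 2 4 4], max=4
Test piece J rot2 at col 2 (width 3): heights before test = [0 2 2 2 4 4]; fits = True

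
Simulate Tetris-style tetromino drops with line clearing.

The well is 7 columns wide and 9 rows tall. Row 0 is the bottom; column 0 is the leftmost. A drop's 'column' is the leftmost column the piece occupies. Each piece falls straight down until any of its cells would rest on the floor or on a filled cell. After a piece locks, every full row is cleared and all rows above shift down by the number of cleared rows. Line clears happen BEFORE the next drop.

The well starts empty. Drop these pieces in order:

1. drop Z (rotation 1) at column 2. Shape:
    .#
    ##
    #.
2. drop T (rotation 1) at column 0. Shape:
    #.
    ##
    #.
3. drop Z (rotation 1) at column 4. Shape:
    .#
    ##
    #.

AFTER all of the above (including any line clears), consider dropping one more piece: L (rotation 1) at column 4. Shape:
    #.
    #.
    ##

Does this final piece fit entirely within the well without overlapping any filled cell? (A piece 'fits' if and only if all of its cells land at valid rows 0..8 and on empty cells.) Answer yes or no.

Drop 1: Z rot1 at col 2 lands with bottom-row=0; cleared 0 line(s) (total 0); column heights now [0 0 2 3 0 0 0], max=3
Drop 2: T rot1 at col 0 lands with bottom-row=0; cleared 0 line(s) (total 0); column heights now [3 2 2 3 0 0 0], max=3
Drop 3: Z rot1 at col 4 lands with bottom-row=0; cleared 0 line(s) (total 0); column heights now [3 2 2 3 2 3 0], max=3
Test piece L rot1 at col 4 (width 2): heights before test = [3 2 2 3 2 3 0]; fits = True

Answer: yes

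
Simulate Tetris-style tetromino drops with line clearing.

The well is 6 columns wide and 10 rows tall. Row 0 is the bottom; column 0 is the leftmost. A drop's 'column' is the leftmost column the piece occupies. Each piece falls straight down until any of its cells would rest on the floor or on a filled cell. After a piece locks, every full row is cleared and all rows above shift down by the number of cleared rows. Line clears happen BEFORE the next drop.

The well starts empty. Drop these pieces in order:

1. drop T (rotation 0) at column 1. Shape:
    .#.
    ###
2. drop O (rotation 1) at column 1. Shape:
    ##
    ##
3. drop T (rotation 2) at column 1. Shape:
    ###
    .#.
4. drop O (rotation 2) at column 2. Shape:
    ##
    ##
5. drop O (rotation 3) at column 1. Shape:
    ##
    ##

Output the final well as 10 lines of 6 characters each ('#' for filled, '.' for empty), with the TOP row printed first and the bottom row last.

Drop 1: T rot0 at col 1 lands with bottom-row=0; cleared 0 line(s) (total 0); column heights now [0 1 2 1 0 0], max=2
Drop 2: O rot1 at col 1 lands with bottom-row=2; cleared 0 line(s) (total 0); column heights now [0 4 4 1 0 0], max=4
Drop 3: T rot2 at col 1 lands with bottom-row=4; cleared 0 line(s) (total 0); column heights now [0 6 6 6 0 0], max=6
Drop 4: O rot2 at col 2 lands with bottom-row=6; cleared 0 line(s) (total 0); column heights now [0 6 8 8 0 0], max=8
Drop 5: O rot3 at col 1 lands with bottom-row=8; cleared 0 line(s) (total 0); column heights now [0 10 10 8 0 0], max=10

Answer: .##...
.##...
..##..
..##..
.###..
..#...
.##...
.##...
..#...
.###..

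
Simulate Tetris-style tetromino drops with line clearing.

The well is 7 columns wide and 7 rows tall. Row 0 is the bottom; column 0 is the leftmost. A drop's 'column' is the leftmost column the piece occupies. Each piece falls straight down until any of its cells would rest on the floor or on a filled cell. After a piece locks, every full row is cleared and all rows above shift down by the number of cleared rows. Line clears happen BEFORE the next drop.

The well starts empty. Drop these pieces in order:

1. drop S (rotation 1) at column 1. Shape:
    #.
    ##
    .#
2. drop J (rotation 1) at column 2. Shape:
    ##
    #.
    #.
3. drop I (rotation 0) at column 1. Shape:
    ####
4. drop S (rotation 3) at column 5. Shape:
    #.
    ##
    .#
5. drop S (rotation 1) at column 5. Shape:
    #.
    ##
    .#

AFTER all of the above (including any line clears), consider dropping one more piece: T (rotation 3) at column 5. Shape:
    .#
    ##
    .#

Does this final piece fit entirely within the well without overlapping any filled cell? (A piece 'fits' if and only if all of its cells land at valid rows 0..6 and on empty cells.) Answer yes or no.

Drop 1: S rot1 at col 1 lands with bottom-row=0; cleared 0 line(s) (total 0); column heights now [0 3 2 0 0 0 0], max=3
Drop 2: J rot1 at col 2 lands with bottom-row=2; cleared 0 line(s) (total 0); column heights now [0 3 5 5 0 0 0], max=5
Drop 3: I rot0 at col 1 lands with bottom-row=5; cleared 0 line(s) (total 0); column heights now [0 6 6 6 6 0 0], max=6
Drop 4: S rot3 at col 5 lands with bottom-row=0; cleared 0 line(s) (total 0); column heights now [0 6 6 6 6 3 2], max=6
Drop 5: S rot1 at col 5 lands with bottom-row=2; cleared 0 line(s) (total 0); column heights now [0 6 6 6 6 5 4], max=6
Test piece T rot3 at col 5 (width 2): heights before test = [0 6 6 6 6 5 4]; fits = True

Answer: yes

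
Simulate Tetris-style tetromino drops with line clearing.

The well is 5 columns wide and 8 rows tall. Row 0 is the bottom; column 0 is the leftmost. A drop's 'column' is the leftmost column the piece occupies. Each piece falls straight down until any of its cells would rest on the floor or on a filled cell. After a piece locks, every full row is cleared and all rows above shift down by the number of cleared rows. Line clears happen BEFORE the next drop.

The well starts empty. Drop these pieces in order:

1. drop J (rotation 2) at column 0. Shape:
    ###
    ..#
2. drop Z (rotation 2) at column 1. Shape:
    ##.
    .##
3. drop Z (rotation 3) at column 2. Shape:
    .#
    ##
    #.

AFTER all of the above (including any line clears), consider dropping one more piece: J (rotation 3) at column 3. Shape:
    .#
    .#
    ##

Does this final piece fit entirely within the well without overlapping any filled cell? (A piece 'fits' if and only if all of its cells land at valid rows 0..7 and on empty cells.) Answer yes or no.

Answer: no

Derivation:
Drop 1: J rot2 at col 0 lands with bottom-row=0; cleared 0 line(s) (total 0); column heights now [2 2 2 0 0], max=2
Drop 2: Z rot2 at col 1 lands with bottom-row=2; cleared 0 line(s) (total 0); column heights now [2 4 4 3 0], max=4
Drop 3: Z rot3 at col 2 lands with bottom-row=4; cleared 0 line(s) (total 0); column heights now [2 4 6 7 0], max=7
Test piece J rot3 at col 3 (width 2): heights before test = [2 4 6 7 0]; fits = False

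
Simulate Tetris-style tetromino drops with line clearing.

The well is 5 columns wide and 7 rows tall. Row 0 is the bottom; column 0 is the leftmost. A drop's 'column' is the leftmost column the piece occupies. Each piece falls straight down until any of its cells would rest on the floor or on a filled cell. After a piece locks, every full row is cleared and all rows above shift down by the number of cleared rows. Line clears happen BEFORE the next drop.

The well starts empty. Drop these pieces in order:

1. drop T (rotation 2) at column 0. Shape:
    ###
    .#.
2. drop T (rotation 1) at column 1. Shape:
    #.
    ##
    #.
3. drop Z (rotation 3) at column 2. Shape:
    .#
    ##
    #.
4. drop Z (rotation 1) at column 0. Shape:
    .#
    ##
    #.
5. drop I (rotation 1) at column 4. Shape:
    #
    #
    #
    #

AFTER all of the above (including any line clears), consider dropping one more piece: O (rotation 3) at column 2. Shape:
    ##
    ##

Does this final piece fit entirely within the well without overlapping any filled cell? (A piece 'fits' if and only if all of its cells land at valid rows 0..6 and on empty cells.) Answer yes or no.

Drop 1: T rot2 at col 0 lands with bottom-row=0; cleared 0 line(s) (total 0); column heights now [2 2 2 0 0], max=2
Drop 2: T rot1 at col 1 lands with bottom-row=2; cleared 0 line(s) (total 0); column heights now [2 5 4 0 0], max=5
Drop 3: Z rot3 at col 2 lands with bottom-row=4; cleared 0 line(s) (total 0); column heights now [2 5 6 7 0], max=7
Drop 4: Z rot1 at col 0 lands with bottom-row=4; cleared 0 line(s) (total 0); column heights now [6 7 6 7 0], max=7
Drop 5: I rot1 at col 4 lands with bottom-row=0; cleared 0 line(s) (total 0); column heights now [6 7 6 7 4], max=7
Test piece O rot3 at col 2 (width 2): heights before test = [6 7 6 7 4]; fits = False

Answer: no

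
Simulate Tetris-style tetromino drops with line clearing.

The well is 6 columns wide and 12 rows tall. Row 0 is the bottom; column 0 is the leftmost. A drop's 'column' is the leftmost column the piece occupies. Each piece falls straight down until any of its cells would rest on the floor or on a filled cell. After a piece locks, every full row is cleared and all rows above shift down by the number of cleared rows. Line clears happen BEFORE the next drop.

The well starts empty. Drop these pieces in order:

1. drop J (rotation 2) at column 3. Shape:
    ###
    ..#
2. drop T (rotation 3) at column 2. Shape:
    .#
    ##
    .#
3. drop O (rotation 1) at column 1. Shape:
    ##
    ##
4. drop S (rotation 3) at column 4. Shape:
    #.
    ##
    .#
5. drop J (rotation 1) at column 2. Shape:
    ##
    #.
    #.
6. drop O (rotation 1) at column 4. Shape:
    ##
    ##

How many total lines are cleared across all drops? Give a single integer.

Answer: 0

Derivation:
Drop 1: J rot2 at col 3 lands with bottom-row=0; cleared 0 line(s) (total 0); column heights now [0 0 0 2 2 2], max=2
Drop 2: T rot3 at col 2 lands with bottom-row=2; cleared 0 line(s) (total 0); column heights now [0 0 4 5 2 2], max=5
Drop 3: O rot1 at col 1 lands with bottom-row=4; cleared 0 line(s) (total 0); column heights now [0 6 6 5 2 2], max=6
Drop 4: S rot3 at col 4 lands with bottom-row=2; cleared 0 line(s) (total 0); column heights now [0 6 6 5 5 4], max=6
Drop 5: J rot1 at col 2 lands with bottom-row=6; cleared 0 line(s) (total 0); column heights now [0 6 9 9 5 4], max=9
Drop 6: O rot1 at col 4 lands with bottom-row=5; cleared 0 line(s) (total 0); column heights now [0 6 9 9 7 7], max=9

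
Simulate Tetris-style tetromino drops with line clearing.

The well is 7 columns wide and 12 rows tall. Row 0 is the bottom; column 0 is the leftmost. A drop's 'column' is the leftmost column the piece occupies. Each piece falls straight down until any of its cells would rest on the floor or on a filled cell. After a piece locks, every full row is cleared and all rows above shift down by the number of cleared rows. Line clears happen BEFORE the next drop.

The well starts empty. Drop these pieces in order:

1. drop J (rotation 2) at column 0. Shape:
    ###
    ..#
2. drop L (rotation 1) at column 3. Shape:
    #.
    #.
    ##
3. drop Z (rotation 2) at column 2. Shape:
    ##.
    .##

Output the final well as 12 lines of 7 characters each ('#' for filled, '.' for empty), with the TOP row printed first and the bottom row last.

Drop 1: J rot2 at col 0 lands with bottom-row=0; cleared 0 line(s) (total 0); column heights now [2 2 2 0 0 0 0], max=2
Drop 2: L rot1 at col 3 lands with bottom-row=0; cleared 0 line(s) (total 0); column heights now [2 2 2 3 1 0 0], max=3
Drop 3: Z rot2 at col 2 lands with bottom-row=3; cleared 0 line(s) (total 0); column heights now [2 2 5 5 4 0 0], max=5

Answer: .......
.......
.......
.......
.......
.......
.......
..##...
...##..
...#...
####...
..###..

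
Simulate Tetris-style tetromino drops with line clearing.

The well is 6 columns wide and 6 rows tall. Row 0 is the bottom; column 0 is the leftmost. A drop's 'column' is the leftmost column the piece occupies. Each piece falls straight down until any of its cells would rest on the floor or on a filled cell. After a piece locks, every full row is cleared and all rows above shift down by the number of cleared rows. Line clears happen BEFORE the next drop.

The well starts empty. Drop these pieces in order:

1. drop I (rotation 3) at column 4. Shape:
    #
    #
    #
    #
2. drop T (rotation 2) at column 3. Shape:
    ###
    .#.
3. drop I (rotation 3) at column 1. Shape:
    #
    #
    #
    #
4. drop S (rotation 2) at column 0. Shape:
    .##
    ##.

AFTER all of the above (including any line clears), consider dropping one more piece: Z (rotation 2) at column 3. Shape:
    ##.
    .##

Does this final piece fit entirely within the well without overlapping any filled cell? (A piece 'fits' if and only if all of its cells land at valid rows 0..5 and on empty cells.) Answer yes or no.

Drop 1: I rot3 at col 4 lands with bottom-row=0; cleared 0 line(s) (total 0); column heights now [0 0 0 0 4 0], max=4
Drop 2: T rot2 at col 3 lands with bottom-row=4; cleared 0 line(s) (total 0); column heights now [0 0 0 6 6 6], max=6
Drop 3: I rot3 at col 1 lands with bottom-row=0; cleared 0 line(s) (total 0); column heights now [0 4 0 6 6 6], max=6
Drop 4: S rot2 at col 0 lands with bottom-row=4; cleared 0 line(s) (total 0); column heights now [5 6 6 6 6 6], max=6
Test piece Z rot2 at col 3 (width 3): heights before test = [5 6 6 6 6 6]; fits = False

Answer: no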